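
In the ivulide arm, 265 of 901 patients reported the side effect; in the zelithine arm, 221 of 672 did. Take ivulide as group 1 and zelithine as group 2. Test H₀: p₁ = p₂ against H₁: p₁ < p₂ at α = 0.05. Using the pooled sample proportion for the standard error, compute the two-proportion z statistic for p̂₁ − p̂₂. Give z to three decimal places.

p̂₁ = 265/901 = 0.29412, p̂₂ = 221/672 = 0.32887.
Pooled p̂ = (265+221)/(901+672) = 486/1573 = 0.30896.
SE = √(p̂(1−p̂)(1/n₁+1/n₂)) = √(0.30896·0.69104·0.00259797) = √(0.000554681) = 0.02355.
z = (0.29412 − 0.32887)/0.02355 = -0.03475/0.02355 = -1.476.
p-value = P(Z < -1.476) ≈ 0.0700. With α = 0.05, fail to reject H₀.

z = -1.476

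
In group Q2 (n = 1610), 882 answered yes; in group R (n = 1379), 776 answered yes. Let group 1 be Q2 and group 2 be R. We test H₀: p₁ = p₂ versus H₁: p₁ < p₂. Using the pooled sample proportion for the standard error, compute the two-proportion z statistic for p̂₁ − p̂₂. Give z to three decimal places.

z = -0.817

p̂₁ = 882/1610 ≈ 0.54783, p̂₂ = 776/1379 ≈ 0.56273.
Pooled p̂ = (882+776)/(1610+1379) = 1658/2989 = 0.55470.
SE = √(0.247008 × 0.00134628) = 0.01824.
z = (0.54783 − 0.56273)/0.01824 = -0.01490/0.01824 = -0.817.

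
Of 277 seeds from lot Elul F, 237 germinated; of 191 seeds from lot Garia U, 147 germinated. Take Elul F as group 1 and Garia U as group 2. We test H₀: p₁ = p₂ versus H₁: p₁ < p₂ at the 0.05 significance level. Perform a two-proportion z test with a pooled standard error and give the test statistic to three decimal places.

p̂₁ = 237/277 = 0.85560, p̂₂ = 147/191 = 0.76963.
Pooled p̂ = (237+147)/(277+191) = 384/468 = 0.82051.
SE = √(p̂(1−p̂)(1/n₁+1/n₂)) = √(0.82051·0.17949·0.00884571) = √(0.00130272) = 0.03609.
z = (0.85560 − 0.76963)/0.03609 = 0.08597/0.03609 = 2.382.
p-value = P(Z < 2.382) ≈ 0.9914, so at α = 0.05 we fail to reject H₀.

z = 2.382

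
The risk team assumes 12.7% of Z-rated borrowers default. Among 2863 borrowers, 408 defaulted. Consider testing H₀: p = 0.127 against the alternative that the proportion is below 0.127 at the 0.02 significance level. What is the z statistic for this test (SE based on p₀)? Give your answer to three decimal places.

z = 2.492

p̂ = 408/2863 = 0.142508.
Standard error under H₀: √(0.127×0.873/2863) = 0.006223.
z = (0.142508 − 0.127)/0.006223 = 0.015508/0.006223 = 2.492.
p-value = P(Z < 2.492) ≈ 0.9936, so at α = 0.02 we fail to reject H₀.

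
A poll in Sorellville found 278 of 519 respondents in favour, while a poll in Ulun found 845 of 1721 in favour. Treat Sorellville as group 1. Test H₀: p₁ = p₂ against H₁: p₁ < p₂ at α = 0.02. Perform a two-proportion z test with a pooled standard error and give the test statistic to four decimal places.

p̂₁ = 278/519 ≈ 0.535645, p̂₂ = 845/1721 ≈ 0.490994.
Pooled p̂ = (278+845)/(519+1721) = 1123/2240 = 0.501339.
SE = √(p̂(1−p̂)(1/n₁+1/n₂)) = √(0.501339·0.498661·0.00250784) = √(0.000626955) = 0.025039.
z = (0.535645 − 0.490994)/0.025039 = 0.044651/0.025039 = 1.7833.
p-value = P(Z < 1.783) ≈ 0.9627; since p > α = 0.02, fail to reject H₀.

z = 1.7833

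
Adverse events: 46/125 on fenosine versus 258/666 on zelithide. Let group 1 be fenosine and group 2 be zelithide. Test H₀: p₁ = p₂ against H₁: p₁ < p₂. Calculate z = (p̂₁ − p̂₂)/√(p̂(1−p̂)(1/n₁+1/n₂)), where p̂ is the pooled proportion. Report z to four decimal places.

z = -0.4089

p̂₁ = 46/125 = 0.368000, p̂₂ = 258/666 = 0.387387.
Pooled p̂ = (46+258)/(125+666) = 304/791 = 0.384324.
SE = √(p̂(1−p̂)(1/n₁+1/n₂)) = √(0.384324·0.615676·0.0095015) = √(0.00224824) = 0.047416.
z = (0.368000 − 0.387387)/0.047416 = -0.019387/0.047416 = -0.4089.
p-value = P(Z < -0.409) ≈ 0.3413.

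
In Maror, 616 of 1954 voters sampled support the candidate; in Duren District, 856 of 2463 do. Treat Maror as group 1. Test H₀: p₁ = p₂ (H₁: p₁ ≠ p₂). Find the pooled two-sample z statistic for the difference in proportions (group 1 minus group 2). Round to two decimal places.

p̂₁ = 616/1954 ≈ 0.31525, p̂₂ = 856/2463 ≈ 0.34754.
Pooled p̂ = (616+856)/(1954+2463) = 1472/4417 = 0.33326.
SE = √(0.222197 × 0.00091778) = 0.01428.
z = (0.31525 − 0.34754)/0.01428 = -0.03229/0.01428 = -2.26.

z = -2.26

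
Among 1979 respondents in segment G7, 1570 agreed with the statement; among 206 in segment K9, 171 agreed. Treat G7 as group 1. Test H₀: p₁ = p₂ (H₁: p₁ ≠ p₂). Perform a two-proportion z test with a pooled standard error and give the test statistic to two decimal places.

z = -1.25

p̂₁ = 1570/1979 ≈ 0.7933, p̂₂ = 171/206 ≈ 0.8301.
Pooled p̂ = (1570+171)/(1979+206) = 1741/2185 = 0.7968.
SE = √(p̂(1−p̂)(1/n₁+1/n₂)) = √(0.7968·0.2032·0.00535967) = √(0.000867795) = 0.0295.
z = (0.7933 − 0.8301)/0.0295 = -0.0368/0.0295 = -1.25.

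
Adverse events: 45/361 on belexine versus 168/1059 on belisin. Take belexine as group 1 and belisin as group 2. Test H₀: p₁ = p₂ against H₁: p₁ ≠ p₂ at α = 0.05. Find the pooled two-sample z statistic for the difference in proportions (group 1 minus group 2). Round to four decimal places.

p̂₁ = 45/361 = 0.124654, p̂₂ = 168/1059 = 0.158640.
Pooled p̂ = (45+168)/(361+1059) = 213/1420 = 0.150000.
SE = √(0.1275 × 0.00371437) = 0.021762.
z = (0.124654 − 0.158640)/0.021762 = -0.033986/0.021762 = -1.5617.
p-value = 2·P(Z > 1.562) ≈ 0.1183, so at α = 0.05 we fail to reject H₀.

z = -1.5617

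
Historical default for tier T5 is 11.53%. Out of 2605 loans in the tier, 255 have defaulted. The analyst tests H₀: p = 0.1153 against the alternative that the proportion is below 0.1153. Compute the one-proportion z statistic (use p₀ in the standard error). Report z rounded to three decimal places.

z = -2.782

p̂ = 255/2605 ≈ 0.097889.
Standard error under H₀: √(0.1153×0.8847/2605) = 0.006258.
z = (0.097889 − 0.1153)/0.006258 = -0.017411/0.006258 = -2.782.
p-value = P(Z < -2.782) ≈ 0.0027.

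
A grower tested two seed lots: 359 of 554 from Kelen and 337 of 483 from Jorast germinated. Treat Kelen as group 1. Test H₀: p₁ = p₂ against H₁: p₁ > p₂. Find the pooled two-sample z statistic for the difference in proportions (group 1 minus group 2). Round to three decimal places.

z = -1.700

p̂₁ = 359/554 = 0.648014, p̂₂ = 337/483 = 0.697723.
Pooled p̂ = (359+337)/(554+483) = 696/1037 = 0.671167.
SE = √(0.220702 × 0.00387545) = 0.029246.
z = (0.648014 − 0.697723)/0.029246 = -0.049709/0.029246 = -1.700.
p-value = P(Z > -1.700) ≈ 0.9554.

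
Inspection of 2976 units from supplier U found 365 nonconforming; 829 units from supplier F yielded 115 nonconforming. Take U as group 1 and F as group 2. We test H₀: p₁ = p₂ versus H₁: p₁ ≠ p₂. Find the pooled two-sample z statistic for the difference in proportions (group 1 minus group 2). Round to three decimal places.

z = -1.233

p̂₁ = 365/2976 = 0.122648, p̂₂ = 115/829 = 0.138721.
Pooled p̂ = (365+115)/(2976+829) = 480/3805 = 0.126150.
SE = √(p̂(1−p̂)(1/n₁+1/n₂)) = √(0.126150·0.873850·0.00154229) = √(0.000170016) = 0.013039.
z = (0.122648 − 0.138721)/0.013039 = -0.016073/0.013039 = -1.233.
p-value = 2·P(Z > 1.233) ≈ 0.2177.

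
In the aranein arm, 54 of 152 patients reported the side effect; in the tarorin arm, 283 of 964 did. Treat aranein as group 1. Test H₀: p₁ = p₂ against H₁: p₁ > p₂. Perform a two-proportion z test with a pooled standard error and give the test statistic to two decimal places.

p̂₁ = 54/152 ≈ 0.3553, p̂₂ = 283/964 ≈ 0.2936.
Pooled p̂ = (54+283)/(152+964) = 337/1116 = 0.3020.
SE = √(p̂(1−p̂)(1/n₁+1/n₂)) = √(0.3020·0.6980·0.00761629) = √(0.0016054) = 0.0401.
z = (0.3553 − 0.2936)/0.0401 = 0.0617/0.0401 = 1.54.
p-value = P(Z > 1.540) ≈ 0.0618.

z = 1.54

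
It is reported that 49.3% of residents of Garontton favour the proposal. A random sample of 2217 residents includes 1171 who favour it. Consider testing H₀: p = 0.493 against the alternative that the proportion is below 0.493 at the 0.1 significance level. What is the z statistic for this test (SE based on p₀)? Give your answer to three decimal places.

z = 3.314

p̂ = 1171/2217 = 0.52819.
Standard error under H₀: √(0.493×0.507/2217) = 0.01062.
z = (0.52819 − 0.493)/0.01062 = 0.03519/0.01062 = 3.314.
p-value = P(Z < 3.314) ≈ 0.9995; since p > α = 0.1, fail to reject H₀.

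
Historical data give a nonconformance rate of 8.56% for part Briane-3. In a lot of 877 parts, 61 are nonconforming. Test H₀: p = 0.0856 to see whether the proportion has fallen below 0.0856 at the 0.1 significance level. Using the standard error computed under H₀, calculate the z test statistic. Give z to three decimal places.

z = -1.698

p̂ = 61/877 = 0.069555.
SE = √(p₀(1−p₀)/n) = √(0.078273/877) = 0.009447.
z = (0.069555 − 0.0856)/0.009447 = -0.016045/0.009447 = -1.698.
p-value = P(Z < -1.698) ≈ 0.0447. With α = 0.1, reject H₀.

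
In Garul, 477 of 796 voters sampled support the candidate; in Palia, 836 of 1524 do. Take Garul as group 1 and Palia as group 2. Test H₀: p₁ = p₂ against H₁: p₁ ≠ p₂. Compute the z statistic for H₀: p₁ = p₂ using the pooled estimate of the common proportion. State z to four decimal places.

z = 2.3387

p̂₁ = 477/796 ≈ 0.5992462, p̂₂ = 836/1524 ≈ 0.5485564.
Pooled p̂ = (477+836)/(796+1524) = 1313/2320 = 0.5659483.
SE = √(p̂(1−p̂)(1/n₁+1/n₂)) = √(0.5659483·0.4340517·0.00191245) = √(0.000469795) = 0.0216747.
z = (0.5992462 − 0.5485564)/0.0216747 = 0.0506898/0.0216747 = 2.3387.
p-value = 2·P(Z > 2.339) ≈ 0.0194.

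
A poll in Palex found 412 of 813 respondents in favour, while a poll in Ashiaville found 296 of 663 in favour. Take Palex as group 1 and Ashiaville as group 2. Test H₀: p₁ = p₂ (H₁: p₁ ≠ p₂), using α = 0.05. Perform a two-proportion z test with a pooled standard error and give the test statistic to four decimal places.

p̂₁ = 412/813 = 0.506765, p̂₂ = 296/663 = 0.446456.
Pooled p̂ = (412+296)/(813+663) = 708/1476 = 0.479675.
SE = √(0.249587 × 0.00273831) = 0.026143.
z = (0.506765 − 0.446456)/0.026143 = 0.060309/0.026143 = 2.3069.
Two-sided p-value ≈ 2·Φ(−2.307) = 0.0211; since p < α = 0.05, reject H₀.

z = 2.3069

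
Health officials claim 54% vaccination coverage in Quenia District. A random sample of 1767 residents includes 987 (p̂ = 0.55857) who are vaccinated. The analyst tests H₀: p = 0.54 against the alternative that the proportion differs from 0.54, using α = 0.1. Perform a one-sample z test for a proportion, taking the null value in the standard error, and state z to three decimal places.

p̂ = 987/1767 ≈ 0.558574.
Standard error under H₀: √(0.54×0.46/1767) = 0.011857.
z = (0.558574 − 0.54)/0.011857 = 0.018574/0.011857 = 1.567.
Two-sided p-value ≈ 2·Φ(−1.567) = 0.1172, so at α = 0.1 we fail to reject H₀.

z = 1.567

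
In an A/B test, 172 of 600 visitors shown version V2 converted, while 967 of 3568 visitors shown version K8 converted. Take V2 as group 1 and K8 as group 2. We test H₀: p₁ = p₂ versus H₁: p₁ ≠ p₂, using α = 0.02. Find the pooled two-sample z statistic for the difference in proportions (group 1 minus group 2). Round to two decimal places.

z = 0.80

p̂₁ = 172/600 ≈ 0.2867, p̂₂ = 967/3568 ≈ 0.2710.
Pooled p̂ = (172+967)/(600+3568) = 1139/4168 = 0.2733.
SE = √(p̂(1−p̂)(1/n₁+1/n₂)) = √(0.2733·0.7267·0.00194694) = √(0.000386651) = 0.0197.
z = (0.2867 − 0.2710)/0.0197 = 0.0157/0.0197 = 0.80.
Two-sided p-value ≈ 2·Φ(−0.796) = 0.4262, so at α = 0.02 we fail to reject H₀.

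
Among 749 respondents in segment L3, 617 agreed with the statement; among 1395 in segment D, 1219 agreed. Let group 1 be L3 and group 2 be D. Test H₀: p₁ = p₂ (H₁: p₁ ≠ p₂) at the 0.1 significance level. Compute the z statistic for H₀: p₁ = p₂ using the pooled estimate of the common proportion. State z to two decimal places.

p̂₁ = 617/749 = 0.82377, p̂₂ = 1219/1395 = 0.87384.
Pooled p̂ = (617+1219)/(749+1395) = 1836/2144 = 0.85634.
SE = √(p̂(1−p̂)(1/n₁+1/n₂)) = √(0.85634·0.14366·0.00205196) = √(0.000252431) = 0.01589.
z = (0.82377 − 0.87384)/0.01589 = -0.05007/0.01589 = -3.15.
p-value = 2·P(Z > 3.151) ≈ 0.0016. With α = 0.1, reject H₀.

z = -3.15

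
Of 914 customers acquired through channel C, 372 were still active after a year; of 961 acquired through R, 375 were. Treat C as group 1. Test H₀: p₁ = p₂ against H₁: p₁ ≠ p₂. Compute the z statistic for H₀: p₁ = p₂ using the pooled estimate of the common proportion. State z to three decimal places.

p̂₁ = 372/914 ≈ 0.40700, p̂₂ = 375/961 ≈ 0.39022.
Pooled p̂ = (372+375)/(914+961) = 747/1875 = 0.39840.
SE = √(p̂(1−p̂)(1/n₁+1/n₂)) = √(0.39840·0.60160·0.00213467) = √(0.000511633) = 0.02262.
z = (0.40700 − 0.39022)/0.02262 = 0.01678/0.02262 = 0.742.
Two-sided p-value ≈ 2·Φ(−0.742) = 0.4581.

z = 0.742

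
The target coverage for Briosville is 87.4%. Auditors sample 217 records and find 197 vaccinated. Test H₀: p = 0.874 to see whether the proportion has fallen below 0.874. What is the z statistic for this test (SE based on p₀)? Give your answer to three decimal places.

z = 1.502

p̂ = 197/217 ≈ 0.90783.
SE = √(p₀(1−p₀)/n) = √(0.11012/217) = 0.02253.
z = (0.90783 − 0.874)/0.02253 = 0.03383/0.02253 = 1.502.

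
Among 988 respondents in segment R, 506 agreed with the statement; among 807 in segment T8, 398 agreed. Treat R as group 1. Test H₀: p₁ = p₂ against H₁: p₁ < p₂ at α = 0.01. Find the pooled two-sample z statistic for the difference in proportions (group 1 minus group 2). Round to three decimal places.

p̂₁ = 506/988 ≈ 0.512146, p̂₂ = 398/807 ≈ 0.493185.
Pooled p̂ = (506+398)/(988+807) = 904/1795 = 0.503621.
SE = √(p̂(1−p̂)(1/n₁+1/n₂)) = √(0.503621·0.496379·0.0022513) = √(0.000562796) = 0.023723.
z = (0.512146 − 0.493185)/0.023723 = 0.018961/0.023723 = 0.799.
p-value = P(Z < 0.799) ≈ 0.7879; since p > α = 0.01, fail to reject H₀.

z = 0.799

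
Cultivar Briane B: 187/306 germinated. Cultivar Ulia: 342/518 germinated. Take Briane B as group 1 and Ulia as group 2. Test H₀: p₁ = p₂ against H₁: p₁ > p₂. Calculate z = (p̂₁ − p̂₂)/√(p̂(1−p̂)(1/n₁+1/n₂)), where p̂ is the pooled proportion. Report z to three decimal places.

p̂₁ = 187/306 ≈ 0.61111, p̂₂ = 342/518 ≈ 0.66023.
Pooled p̂ = (187+342)/(306+518) = 529/824 = 0.64199.
SE = √(p̂(1−p̂)(1/n₁+1/n₂)) = √(0.64199·0.35801·0.00519848) = √(0.00119481) = 0.03457.
z = (0.61111 − 0.66023)/0.03457 = -0.04912/0.03457 = -1.421.
p-value = P(Z > -1.421) ≈ 0.9224.

z = -1.421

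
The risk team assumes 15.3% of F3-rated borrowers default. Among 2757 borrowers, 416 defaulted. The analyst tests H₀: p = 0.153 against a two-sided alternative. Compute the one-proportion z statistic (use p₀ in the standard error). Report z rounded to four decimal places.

p̂ = 416/2757 = 0.1508886.
SE = √(p₀(1−p₀)/n) = √(0.12959/2757) = 0.0068560.
z = (0.1508886 − 0.153)/0.0068560 = -0.0021114/0.0068560 = -0.3080.
Two-sided p-value ≈ 2·Φ(−0.308) = 0.7581.

z = -0.3080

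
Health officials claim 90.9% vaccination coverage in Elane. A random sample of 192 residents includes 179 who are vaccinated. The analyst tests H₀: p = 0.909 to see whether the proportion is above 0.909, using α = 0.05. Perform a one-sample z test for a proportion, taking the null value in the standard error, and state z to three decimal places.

p̂ = 179/192 ≈ 0.93229.
SE = √(p₀(1−p₀)/n) = √(0.082719/192) = 0.02076.
z = (0.93229 − 0.909)/0.02076 = 0.02329/0.02076 = 1.122.
p-value = P(Z > 1.122) ≈ 0.1309. With α = 0.05, fail to reject H₀.

z = 1.122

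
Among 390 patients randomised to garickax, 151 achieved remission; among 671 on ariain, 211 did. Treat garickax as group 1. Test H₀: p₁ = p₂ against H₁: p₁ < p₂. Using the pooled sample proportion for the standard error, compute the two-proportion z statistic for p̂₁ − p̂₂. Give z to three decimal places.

z = 2.409

p̂₁ = 151/390 ≈ 0.38718, p̂₂ = 211/671 ≈ 0.31446.
Pooled p̂ = (151+211)/(390+671) = 362/1061 = 0.34119.
SE = √(0.224779 × 0.00405442) = 0.03019.
z = (0.38718 − 0.31446)/0.03019 = 0.07272/0.03019 = 2.409.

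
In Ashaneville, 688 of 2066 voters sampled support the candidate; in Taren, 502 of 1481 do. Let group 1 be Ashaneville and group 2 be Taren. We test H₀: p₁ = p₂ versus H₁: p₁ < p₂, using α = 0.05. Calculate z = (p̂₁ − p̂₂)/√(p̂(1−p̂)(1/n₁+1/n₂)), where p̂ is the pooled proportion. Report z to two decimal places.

p̂₁ = 688/2066 = 0.3330, p̂₂ = 502/1481 = 0.3390.
Pooled p̂ = (688+502)/(2066+1481) = 1190/3547 = 0.3355.
SE = √(0.222938 × 0.00115925) = 0.0161.
z = (0.3330 − 0.3390)/0.0161 = -0.0060/0.0161 = -0.37.
p-value = P(Z < -0.370) ≈ 0.3557, so at α = 0.05 we fail to reject H₀.

z = -0.37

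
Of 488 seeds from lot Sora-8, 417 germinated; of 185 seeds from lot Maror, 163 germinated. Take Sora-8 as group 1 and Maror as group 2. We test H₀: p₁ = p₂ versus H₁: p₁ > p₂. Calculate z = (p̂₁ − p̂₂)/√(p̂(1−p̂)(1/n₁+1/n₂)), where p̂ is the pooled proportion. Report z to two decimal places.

z = -0.89

p̂₁ = 417/488 = 0.8545, p̂₂ = 163/185 = 0.8811.
Pooled p̂ = (417+163)/(488+185) = 580/673 = 0.8618.
SE = √(p̂(1−p̂)(1/n₁+1/n₂)) = √(0.8618·0.1382·0.00745459) = √(0.000887778) = 0.0298.
z = (0.8545 − 0.8811)/0.0298 = -0.0266/0.0298 = -0.89.
p-value = P(Z > -0.892) ≈ 0.8138.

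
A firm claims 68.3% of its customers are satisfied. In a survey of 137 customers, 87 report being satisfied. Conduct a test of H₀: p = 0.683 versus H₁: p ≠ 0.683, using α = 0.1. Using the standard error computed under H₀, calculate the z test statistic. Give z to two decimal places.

z = -1.21

p̂ = 87/137 = 0.6350.
Under H₀, SE = √(0.683·0.317/137) = √(0.00158037) = 0.0398.
z = (0.6350 − 0.683)/0.0398 = -0.0480/0.0398 = -1.21.
p-value = 2·P(Z > 1.207) ≈ 0.2276, so at α = 0.1 we fail to reject H₀.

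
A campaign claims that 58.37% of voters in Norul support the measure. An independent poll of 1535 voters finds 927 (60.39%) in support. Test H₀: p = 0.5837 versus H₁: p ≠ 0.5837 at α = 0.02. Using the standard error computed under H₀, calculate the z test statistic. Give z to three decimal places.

p̂ = 927/1535 = 0.603909.
Standard error under H₀: √(0.5837×0.4163/1535) = 0.012582.
z = (0.603909 − 0.5837)/0.012582 = 0.020209/0.012582 = 1.606.
Two-sided p-value ≈ 2·Φ(−1.606) = 0.1082; since p > α = 0.02, fail to reject H₀.

z = 1.606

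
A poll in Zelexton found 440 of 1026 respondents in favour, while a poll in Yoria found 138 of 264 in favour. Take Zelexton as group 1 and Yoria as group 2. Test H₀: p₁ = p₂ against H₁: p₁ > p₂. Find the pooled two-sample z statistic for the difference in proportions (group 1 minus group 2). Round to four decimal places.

z = -2.7354

p̂₁ = 440/1026 ≈ 0.428850, p̂₂ = 138/264 ≈ 0.522727.
Pooled p̂ = (440+138)/(1026+264) = 578/1290 = 0.448062.
SE = √(0.247302 × 0.00476254) = 0.034319.
z = (0.428850 − 0.522727)/0.034319 = -0.093877/0.034319 = -2.7354.
p-value = P(Z > -2.735) ≈ 0.9969.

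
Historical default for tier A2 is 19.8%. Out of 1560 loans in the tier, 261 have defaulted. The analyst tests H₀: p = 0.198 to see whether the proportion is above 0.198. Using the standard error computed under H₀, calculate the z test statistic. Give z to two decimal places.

z = -3.04

p̂ = 261/1560 ≈ 0.1673.
SE = √(p₀(1−p₀)/n) = √(0.1588/1560) = 0.0101.
z = (0.1673 − 0.198)/0.0101 = -0.0307/0.0101 = -3.04.
p-value = P(Z > -3.042) ≈ 0.9988.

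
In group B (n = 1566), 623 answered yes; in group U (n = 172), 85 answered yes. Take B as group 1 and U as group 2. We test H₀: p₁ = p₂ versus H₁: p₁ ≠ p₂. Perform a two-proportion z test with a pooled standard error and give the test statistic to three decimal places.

z = -2.441

p̂₁ = 623/1566 = 0.39783, p̂₂ = 85/172 = 0.49419.
Pooled p̂ = (623+85)/(1566+172) = 708/1738 = 0.40736.
SE = √(p̂(1−p̂)(1/n₁+1/n₂)) = √(0.40736·0.59264·0.00645252) = √(0.00155776) = 0.03947.
z = (0.39783 − 0.49419)/0.03947 = -0.09636/0.03947 = -2.441.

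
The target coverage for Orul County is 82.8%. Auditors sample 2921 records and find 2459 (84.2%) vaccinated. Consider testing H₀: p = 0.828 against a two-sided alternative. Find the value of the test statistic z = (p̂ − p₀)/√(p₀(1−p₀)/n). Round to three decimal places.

z = 1.981

p̂ = 2459/2921 = 0.84183.
Standard error under H₀: √(0.828×0.172/2921) = 0.00698.
z = (0.84183 − 0.828)/0.00698 = 0.01383/0.00698 = 1.981.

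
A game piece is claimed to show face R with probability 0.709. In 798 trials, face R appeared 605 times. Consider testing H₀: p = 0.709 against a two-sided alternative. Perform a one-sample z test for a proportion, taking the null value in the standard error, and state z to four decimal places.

p̂ = 605/798 ≈ 0.7581454.
Standard error under H₀: √(0.709×0.291/798) = 0.0160793.
z = (0.7581454 − 0.709)/0.0160793 = 0.0491454/0.0160793 = 3.0564.

z = 3.0564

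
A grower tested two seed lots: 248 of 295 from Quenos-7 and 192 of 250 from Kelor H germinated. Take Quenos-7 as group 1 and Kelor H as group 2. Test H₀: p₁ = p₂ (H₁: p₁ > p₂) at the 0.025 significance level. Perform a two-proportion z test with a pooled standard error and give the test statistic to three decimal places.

z = 2.144

p̂₁ = 248/295 ≈ 0.84068, p̂₂ = 192/250 ≈ 0.76800.
Pooled p̂ = (248+192)/(295+250) = 440/545 = 0.80734.
SE = √(0.155542 × 0.00738983) = 0.03390.
z = (0.84068 − 0.76800)/0.03390 = 0.07268/0.03390 = 2.144.
p-value = P(Z > 2.144) ≈ 0.0160, so at α = 0.025 we reject H₀.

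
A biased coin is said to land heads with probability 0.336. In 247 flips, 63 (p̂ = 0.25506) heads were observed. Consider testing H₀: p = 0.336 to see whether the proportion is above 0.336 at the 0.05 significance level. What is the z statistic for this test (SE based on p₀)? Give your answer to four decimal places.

p̂ = 63/247 ≈ 0.255061.
SE = √(p₀(1−p₀)/n) = √(0.2231/247) = 0.030054.
z = (0.255061 − 0.336)/0.030054 = -0.080939/0.030054 = -2.6931.
p-value = P(Z > -2.693) ≈ 0.9965; since p > α = 0.05, fail to reject H₀.

z = -2.6931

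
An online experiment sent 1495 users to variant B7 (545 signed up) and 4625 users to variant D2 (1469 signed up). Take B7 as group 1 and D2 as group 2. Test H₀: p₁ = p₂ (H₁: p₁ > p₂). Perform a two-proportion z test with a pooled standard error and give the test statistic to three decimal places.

z = 3.357

p̂₁ = 545/1495 = 0.36455, p̂₂ = 1469/4625 = 0.31762.
Pooled p̂ = (545+1469)/(1495+4625) = 2014/6120 = 0.32908.
SE = √(p̂(1−p̂)(1/n₁+1/n₂)) = √(0.32908·0.67092·0.000885113) = √(0.000195422) = 0.01398.
z = (0.36455 − 0.31762)/0.01398 = 0.04693/0.01398 = 3.357.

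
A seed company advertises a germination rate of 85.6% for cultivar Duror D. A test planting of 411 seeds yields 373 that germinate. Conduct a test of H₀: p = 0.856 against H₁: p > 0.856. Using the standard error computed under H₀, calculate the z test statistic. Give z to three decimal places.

z = 2.976

p̂ = 373/411 = 0.90754.
Standard error under H₀: √(0.856×0.144/411) = 0.01732.
z = (0.90754 − 0.856)/0.01732 = 0.05154/0.01732 = 2.976.
p-value = P(Z > 2.976) ≈ 0.0015.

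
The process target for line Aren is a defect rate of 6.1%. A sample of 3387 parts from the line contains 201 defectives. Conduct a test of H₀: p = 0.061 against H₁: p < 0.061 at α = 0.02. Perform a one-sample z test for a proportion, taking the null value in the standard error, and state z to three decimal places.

p̂ = 201/3387 ≈ 0.0593446.
Standard error under H₀: √(0.061×0.939/3387) = 0.0041124.
z = (0.0593446 − 0.061)/0.0041124 = -0.0016554/0.0041124 = -0.403.
p-value = P(Z < -0.403) ≈ 0.3436; since p > α = 0.02, fail to reject H₀.

z = -0.403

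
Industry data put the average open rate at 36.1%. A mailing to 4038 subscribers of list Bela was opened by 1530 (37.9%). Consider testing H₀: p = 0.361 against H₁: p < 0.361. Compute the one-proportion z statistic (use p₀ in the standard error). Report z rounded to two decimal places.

z = 2.37

p̂ = 1530/4038 = 0.37890.
Standard error under H₀: √(0.361×0.639/4038) = 0.00756.
z = (0.37890 − 0.361)/0.00756 = 0.01790/0.00756 = 2.37.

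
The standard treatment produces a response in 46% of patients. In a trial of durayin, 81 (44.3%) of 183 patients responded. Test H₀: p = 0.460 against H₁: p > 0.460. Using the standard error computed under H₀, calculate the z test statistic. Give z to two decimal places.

p̂ = 81/183 ≈ 0.4426.
Under H₀, SE = √(0.46·0.54/183) = √(0.00135738) = 0.0368.
z = (0.4426 − 0.46)/0.0368 = -0.0174/0.0368 = -0.47.

z = -0.47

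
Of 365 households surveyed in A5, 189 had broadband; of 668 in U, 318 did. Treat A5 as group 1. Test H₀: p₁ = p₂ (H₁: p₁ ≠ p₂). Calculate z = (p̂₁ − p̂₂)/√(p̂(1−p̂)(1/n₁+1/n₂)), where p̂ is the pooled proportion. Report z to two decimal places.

p̂₁ = 189/365 = 0.51781, p̂₂ = 318/668 = 0.47605.
Pooled p̂ = (189+318)/(365+668) = 507/1033 = 0.49080.
SE = √(p̂(1−p̂)(1/n₁+1/n₂)) = √(0.49080·0.50920·0.00423673) = √(0.00105882) = 0.03254.
z = (0.51781 − 0.47605)/0.03254 = 0.04176/0.03254 = 1.28.
p-value = 2·P(Z > 1.283) ≈ 0.1994.

z = 1.28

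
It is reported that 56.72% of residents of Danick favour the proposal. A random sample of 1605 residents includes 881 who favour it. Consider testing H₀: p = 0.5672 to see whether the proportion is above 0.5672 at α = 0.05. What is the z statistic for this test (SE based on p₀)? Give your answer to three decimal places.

z = -1.479

p̂ = 881/1605 = 0.54891.
SE = √(p₀(1−p₀)/n) = √(0.24548/1605) = 0.01237.
z = (0.54891 − 0.5672)/0.01237 = -0.01829/0.01237 = -1.479.
p-value = P(Z > -1.479) ≈ 0.9304. With α = 0.05, fail to reject H₀.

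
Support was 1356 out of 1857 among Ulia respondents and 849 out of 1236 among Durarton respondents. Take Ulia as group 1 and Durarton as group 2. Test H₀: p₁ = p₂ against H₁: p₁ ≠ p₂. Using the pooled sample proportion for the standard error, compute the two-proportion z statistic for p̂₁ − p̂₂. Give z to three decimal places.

z = 2.608

p̂₁ = 1356/1857 ≈ 0.73021, p̂₂ = 849/1236 ≈ 0.68689.
Pooled p̂ = (1356+849)/(1857+1236) = 2205/3093 = 0.71290.
SE = √(p̂(1−p̂)(1/n₁+1/n₂)) = √(0.71290·0.28710·0.00134756) = √(0.000275811) = 0.01661.
z = (0.73021 − 0.68689)/0.01661 = 0.04332/0.01661 = 2.608.
Two-sided p-value ≈ 2·Φ(−2.608) = 0.0091.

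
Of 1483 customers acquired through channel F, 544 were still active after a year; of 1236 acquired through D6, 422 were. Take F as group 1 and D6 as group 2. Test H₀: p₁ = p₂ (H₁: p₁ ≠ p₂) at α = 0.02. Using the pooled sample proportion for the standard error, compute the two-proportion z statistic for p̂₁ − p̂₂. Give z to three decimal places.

p̂₁ = 544/1483 = 0.36682, p̂₂ = 422/1236 = 0.34142.
Pooled p̂ = (544+422)/(1483+1236) = 966/2719 = 0.35528.
SE = √(p̂(1−p̂)(1/n₁+1/n₂)) = √(0.35528·0.64472·0.00148337) = √(0.000339774) = 0.01843.
z = (0.36682 − 0.34142)/0.01843 = 0.02540/0.01843 = 1.378.
p-value = 2·P(Z > 1.378) ≈ 0.1682, so at α = 0.02 we fail to reject H₀.

z = 1.378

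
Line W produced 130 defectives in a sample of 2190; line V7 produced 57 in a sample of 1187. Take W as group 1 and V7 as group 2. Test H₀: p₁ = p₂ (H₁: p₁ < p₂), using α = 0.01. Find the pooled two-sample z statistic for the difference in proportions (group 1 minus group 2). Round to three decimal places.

p̂₁ = 130/2190 = 0.05936, p̂₂ = 57/1187 = 0.04802.
Pooled p̂ = (130+57)/(2190+1187) = 187/3377 = 0.05537.
SE = √(p̂(1−p̂)(1/n₁+1/n₂)) = √(0.05537·0.94463·0.00129908) = √(6.79526e-05) = 0.00824.
z = (0.05936 − 0.04802)/0.00824 = 0.01134/0.00824 = 1.376.
p-value = P(Z < 1.376) ≈ 0.9155. With α = 0.01, fail to reject H₀.

z = 1.376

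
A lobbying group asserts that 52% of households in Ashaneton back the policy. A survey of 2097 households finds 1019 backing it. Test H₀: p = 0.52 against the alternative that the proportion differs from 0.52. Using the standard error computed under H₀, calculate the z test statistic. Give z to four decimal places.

p̂ = 1019/2097 ≈ 0.485932.
Standard error under H₀: √(0.52×0.48/2097) = 0.010910.
z = (0.485932 − 0.52)/0.010910 = -0.034068/0.010910 = -3.1226.
p-value = 2·P(Z > 3.123) ≈ 0.0018.

z = -3.1226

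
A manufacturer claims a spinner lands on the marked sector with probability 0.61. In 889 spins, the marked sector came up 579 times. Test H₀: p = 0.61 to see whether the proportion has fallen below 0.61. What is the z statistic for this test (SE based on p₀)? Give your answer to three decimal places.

p̂ = 579/889 ≈ 0.65129.
Under H₀, SE = √(0.61·0.39/889) = √(0.000267604) = 0.01636.
z = (0.65129 − 0.61)/0.01636 = 0.04129/0.01636 = 2.524.
p-value = P(Z < 2.524) ≈ 0.9942.

z = 2.524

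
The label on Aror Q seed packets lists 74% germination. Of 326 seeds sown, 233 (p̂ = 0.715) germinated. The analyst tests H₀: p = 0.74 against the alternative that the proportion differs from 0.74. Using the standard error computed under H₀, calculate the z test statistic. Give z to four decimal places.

p̂ = 233/326 ≈ 0.714724.
Standard error under H₀: √(0.74×0.26/326) = 0.024294.
z = (0.714724 − 0.74)/0.024294 = -0.025276/0.024294 = -1.0404.
Two-sided p-value ≈ 2·Φ(−1.040) = 0.2981.

z = -1.0404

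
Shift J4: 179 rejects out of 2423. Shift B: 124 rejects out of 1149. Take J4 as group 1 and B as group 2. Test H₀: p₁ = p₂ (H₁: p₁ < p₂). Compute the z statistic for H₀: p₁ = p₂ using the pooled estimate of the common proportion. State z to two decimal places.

z = -3.41

p̂₁ = 179/2423 ≈ 0.07388, p̂₂ = 124/1149 ≈ 0.10792.
Pooled p̂ = (179+124)/(2423+1149) = 303/3572 = 0.08483.
SE = √(p̂(1−p̂)(1/n₁+1/n₂)) = √(0.08483·0.91517·0.00128303) = √(9.96031e-05) = 0.00998.
z = (0.07388 − 0.10792)/0.00998 = -0.03404/0.00998 = -3.41.
p-value = P(Z < -3.411) ≈ 0.0003.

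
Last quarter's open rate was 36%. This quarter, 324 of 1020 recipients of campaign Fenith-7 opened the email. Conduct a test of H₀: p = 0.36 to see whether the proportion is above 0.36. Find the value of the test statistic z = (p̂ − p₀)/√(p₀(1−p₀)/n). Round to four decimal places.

p̂ = 324/1020 = 0.3176471.
SE = √(p₀(1−p₀)/n) = √(0.2304/1020) = 0.0150294.
z = (0.3176471 − 0.36)/0.0150294 = -0.0423529/0.0150294 = -2.8180.
p-value = P(Z > -2.818) ≈ 0.9976.

z = -2.8180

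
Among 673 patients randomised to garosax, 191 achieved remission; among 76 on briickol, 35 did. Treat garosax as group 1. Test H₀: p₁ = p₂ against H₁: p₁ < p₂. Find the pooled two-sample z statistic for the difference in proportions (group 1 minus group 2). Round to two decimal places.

z = -3.18

p̂₁ = 191/673 = 0.2838, p̂₂ = 35/76 = 0.4605.
Pooled p̂ = (191+35)/(673+76) = 226/749 = 0.3017.
SE = √(p̂(1−p̂)(1/n₁+1/n₂)) = √(0.3017·0.6983·0.0146438) = √(0.00308532) = 0.0555.
z = (0.2838 − 0.4605)/0.0555 = -0.1767/0.0555 = -3.18.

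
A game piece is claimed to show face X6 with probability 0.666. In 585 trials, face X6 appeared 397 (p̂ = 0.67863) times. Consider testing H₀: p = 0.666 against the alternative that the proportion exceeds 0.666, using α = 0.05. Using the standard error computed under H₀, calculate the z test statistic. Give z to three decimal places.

p̂ = 397/585 = 0.67863.
SE = √(p₀(1−p₀)/n) = √(0.22244/585) = 0.01950.
z = (0.67863 − 0.666)/0.01950 = 0.01263/0.01950 = 0.648.
p-value = P(Z > 0.648) ≈ 0.2585; since p > α = 0.05, fail to reject H₀.

z = 0.648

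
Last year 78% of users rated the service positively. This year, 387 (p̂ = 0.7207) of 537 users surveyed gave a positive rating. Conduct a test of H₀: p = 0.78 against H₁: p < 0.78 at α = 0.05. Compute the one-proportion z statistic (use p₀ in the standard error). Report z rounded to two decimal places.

z = -3.32

p̂ = 387/537 ≈ 0.72067.
Under H₀, SE = √(0.78·0.22/537) = √(0.000319553) = 0.01788.
z = (0.72067 − 0.78)/0.01788 = -0.05933/0.01788 = -3.32.
p-value = P(Z < -3.319) ≈ 0.0005, so at α = 0.05 we reject H₀.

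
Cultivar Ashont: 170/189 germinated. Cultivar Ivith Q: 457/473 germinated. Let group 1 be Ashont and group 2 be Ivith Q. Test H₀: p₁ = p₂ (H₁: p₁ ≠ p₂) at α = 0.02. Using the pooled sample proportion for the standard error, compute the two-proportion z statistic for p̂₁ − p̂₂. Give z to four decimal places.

z = -3.4639

p̂₁ = 170/189 ≈ 0.8994709, p̂₂ = 457/473 ≈ 0.9661734.
Pooled p̂ = (170+457)/(189+473) = 627/662 = 0.9471299.
SE = √(0.0500748 × 0.00740517) = 0.0192565.
z = (0.8994709 − 0.9661734)/0.0192565 = -0.0667025/0.0192565 = -3.4639.
p-value = 2·P(Z > 3.464) ≈ 0.0005, so at α = 0.02 we reject H₀.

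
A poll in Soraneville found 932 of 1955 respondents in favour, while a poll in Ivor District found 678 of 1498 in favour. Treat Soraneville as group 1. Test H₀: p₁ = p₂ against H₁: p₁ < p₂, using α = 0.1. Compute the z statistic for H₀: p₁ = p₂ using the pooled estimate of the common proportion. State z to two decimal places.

z = 1.41

p̂₁ = 932/1955 ≈ 0.4767, p̂₂ = 678/1498 ≈ 0.4526.
Pooled p̂ = (932+678)/(1955+1498) = 1610/3453 = 0.4663.
SE = √(0.248862 × 0.00117907) = 0.0171.
z = (0.4767 − 0.4526)/0.0171 = 0.0241/0.0171 = 1.41.
p-value = P(Z < 1.408) ≈ 0.9205. With α = 0.1, fail to reject H₀.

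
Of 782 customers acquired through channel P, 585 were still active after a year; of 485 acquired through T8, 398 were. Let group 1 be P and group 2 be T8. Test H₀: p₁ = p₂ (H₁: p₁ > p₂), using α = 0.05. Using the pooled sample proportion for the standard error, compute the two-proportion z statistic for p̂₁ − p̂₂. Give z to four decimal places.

p̂₁ = 585/782 = 0.7480818, p̂₂ = 398/485 = 0.8206186.
Pooled p̂ = (585+398)/(782+485) = 983/1267 = 0.7758485.
SE = √(p̂(1−p̂)(1/n₁+1/n₂)) = √(0.7758485·0.2241515·0.00334063) = √(0.000580961) = 0.0241031.
z = (0.7480818 − 0.8206186)/0.0241031 = -0.0725368/0.0241031 = -3.0094.
p-value = P(Z > -3.009) ≈ 0.9987; since p > α = 0.05, fail to reject H₀.

z = -3.0094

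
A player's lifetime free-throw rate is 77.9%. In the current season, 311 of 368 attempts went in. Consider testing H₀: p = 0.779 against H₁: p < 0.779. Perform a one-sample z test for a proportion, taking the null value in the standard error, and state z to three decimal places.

z = 3.056

p̂ = 311/368 = 0.84511.
Standard error under H₀: √(0.779×0.221/368) = 0.02163.
z = (0.84511 − 0.779)/0.02163 = 0.06611/0.02163 = 3.056.
p-value = P(Z < 3.056) ≈ 0.9989.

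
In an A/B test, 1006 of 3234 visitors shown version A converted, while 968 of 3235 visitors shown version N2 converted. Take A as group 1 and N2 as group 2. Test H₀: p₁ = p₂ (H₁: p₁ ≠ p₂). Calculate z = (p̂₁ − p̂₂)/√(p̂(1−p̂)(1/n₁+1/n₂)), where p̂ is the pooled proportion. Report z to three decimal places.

z = 1.034

p̂₁ = 1006/3234 = 0.31107, p̂₂ = 968/3235 = 0.29923.
Pooled p̂ = (1006+968)/(3234+3235) = 1974/6469 = 0.30515.
SE = √(0.212033 × 0.000618334) = 0.01145.
z = (0.31107 − 0.29923)/0.01145 = 0.01184/0.01145 = 1.034.
p-value = 2·P(Z > 1.034) ≈ 0.3010.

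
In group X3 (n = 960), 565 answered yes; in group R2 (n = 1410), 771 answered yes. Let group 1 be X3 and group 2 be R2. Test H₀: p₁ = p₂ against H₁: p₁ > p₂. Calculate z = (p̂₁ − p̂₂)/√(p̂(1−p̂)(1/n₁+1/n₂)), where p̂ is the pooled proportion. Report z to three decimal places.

p̂₁ = 565/960 ≈ 0.58854, p̂₂ = 771/1410 ≈ 0.54681.
Pooled p̂ = (565+771)/(960+1410) = 1336/2370 = 0.56371.
SE = √(0.245941 × 0.00175089) = 0.02075.
z = (0.58854 − 0.54681)/0.02075 = 0.04173/0.02075 = 2.011.
p-value = P(Z > 2.011) ≈ 0.0222.

z = 2.011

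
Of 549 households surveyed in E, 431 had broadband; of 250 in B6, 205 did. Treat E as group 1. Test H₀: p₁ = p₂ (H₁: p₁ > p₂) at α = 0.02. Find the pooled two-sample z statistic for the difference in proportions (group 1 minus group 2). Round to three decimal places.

p̂₁ = 431/549 = 0.78506, p̂₂ = 205/250 = 0.82000.
Pooled p̂ = (431+205)/(549+250) = 636/799 = 0.79599.
SE = √(p̂(1−p̂)(1/n₁+1/n₂)) = √(0.79599·0.20401·0.00582149) = √(0.000945335) = 0.03075.
z = (0.78506 − 0.82000)/0.03075 = -0.03494/0.03075 = -1.136.
p-value = P(Z > -1.136) ≈ 0.8721; since p > α = 0.02, fail to reject H₀.

z = -1.136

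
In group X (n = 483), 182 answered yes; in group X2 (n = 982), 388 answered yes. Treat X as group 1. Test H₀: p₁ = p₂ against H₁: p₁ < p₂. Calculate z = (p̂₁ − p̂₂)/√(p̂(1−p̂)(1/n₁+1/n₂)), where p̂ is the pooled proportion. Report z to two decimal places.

p̂₁ = 182/483 = 0.3768, p̂₂ = 388/982 = 0.3951.
Pooled p̂ = (182+388)/(483+982) = 570/1465 = 0.3891.
SE = √(p̂(1−p̂)(1/n₁+1/n₂)) = √(0.3891·0.6109·0.00308872) = √(0.000734178) = 0.0271.
z = (0.3768 − 0.3951)/0.0271 = -0.0183/0.0271 = -0.68.

z = -0.68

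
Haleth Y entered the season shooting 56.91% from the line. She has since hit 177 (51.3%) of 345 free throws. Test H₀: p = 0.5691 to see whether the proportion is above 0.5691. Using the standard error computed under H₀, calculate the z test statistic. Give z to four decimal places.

p̂ = 177/345 = 0.513043.
Standard error under H₀: √(0.5691×0.4309/345) = 0.026661.
z = (0.513043 − 0.5691)/0.026661 = -0.056057/0.026661 = -2.1026.

z = -2.1026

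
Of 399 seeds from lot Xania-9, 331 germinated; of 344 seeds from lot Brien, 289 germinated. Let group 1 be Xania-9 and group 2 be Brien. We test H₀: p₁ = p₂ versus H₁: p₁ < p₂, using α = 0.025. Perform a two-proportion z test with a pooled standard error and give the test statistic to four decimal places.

p̂₁ = 331/399 ≈ 0.829574, p̂₂ = 289/344 ≈ 0.840116.
Pooled p̂ = (331+289)/(399+344) = 620/743 = 0.834455.
SE = √(0.13814 × 0.00541324) = 0.027346.
z = (0.829574 − 0.840116)/0.027346 = -0.010542/0.027346 = -0.3855.
p-value = P(Z < -0.386) ≈ 0.3499, so at α = 0.025 we fail to reject H₀.

z = -0.3855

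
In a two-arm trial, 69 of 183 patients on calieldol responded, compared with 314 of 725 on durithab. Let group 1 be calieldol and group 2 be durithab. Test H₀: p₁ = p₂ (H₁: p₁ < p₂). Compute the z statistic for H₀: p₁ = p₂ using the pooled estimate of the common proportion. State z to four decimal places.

z = -1.3720

p̂₁ = 69/183 ≈ 0.377049, p̂₂ = 314/725 ≈ 0.433103.
Pooled p̂ = (69+314)/(183+725) = 383/908 = 0.421806.
SE = √(p̂(1−p̂)(1/n₁+1/n₂)) = √(0.421806·0.578194·0.00684379) = √(0.0016691) = 0.040855.
z = (0.377049 − 0.433103)/0.040855 = -0.056054/0.040855 = -1.3720.
p-value = P(Z < -1.372) ≈ 0.0850.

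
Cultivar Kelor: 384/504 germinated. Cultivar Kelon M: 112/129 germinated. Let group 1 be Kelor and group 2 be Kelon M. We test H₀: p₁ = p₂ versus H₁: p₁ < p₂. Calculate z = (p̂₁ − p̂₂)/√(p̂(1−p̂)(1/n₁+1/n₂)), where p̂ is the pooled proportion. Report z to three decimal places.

p̂₁ = 384/504 ≈ 0.761905, p̂₂ = 112/129 ≈ 0.868217.
Pooled p̂ = (384+112)/(504+129) = 496/633 = 0.783570.
SE = √(p̂(1−p̂)(1/n₁+1/n₂)) = √(0.783570·0.216430·0.00973606) = √(0.00165112) = 0.040634.
z = (0.761905 − 0.868217)/0.040634 = -0.106312/0.040634 = -2.616.
p-value = P(Z < -2.616) ≈ 0.0044.

z = -2.616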